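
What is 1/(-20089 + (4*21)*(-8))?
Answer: -1/20761 ≈ -4.8167e-5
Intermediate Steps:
1/(-20089 + (4*21)*(-8)) = 1/(-20089 + 84*(-8)) = 1/(-20089 - 672) = 1/(-20761) = -1/20761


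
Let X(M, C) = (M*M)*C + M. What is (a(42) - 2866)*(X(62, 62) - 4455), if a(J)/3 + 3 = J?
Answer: -643087315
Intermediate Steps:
a(J) = -9 + 3*J
X(M, C) = M + C*M² (X(M, C) = M²*C + M = C*M² + M = M + C*M²)
(a(42) - 2866)*(X(62, 62) - 4455) = ((-9 + 3*42) - 2866)*(62*(1 + 62*62) - 4455) = ((-9 + 126) - 2866)*(62*(1 + 3844) - 4455) = (117 - 2866)*(62*3845 - 4455) = -2749*(238390 - 4455) = -2749*233935 = -643087315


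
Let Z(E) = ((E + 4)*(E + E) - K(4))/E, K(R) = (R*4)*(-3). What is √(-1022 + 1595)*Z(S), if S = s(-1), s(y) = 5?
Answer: 138*√573/5 ≈ 660.67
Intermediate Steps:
K(R) = -12*R (K(R) = (4*R)*(-3) = -12*R)
S = 5
Z(E) = (48 + 2*E*(4 + E))/E (Z(E) = ((E + 4)*(E + E) - (-12)*4)/E = ((4 + E)*(2*E) - 1*(-48))/E = (2*E*(4 + E) + 48)/E = (48 + 2*E*(4 + E))/E)
√(-1022 + 1595)*Z(S) = √(-1022 + 1595)*(8 + 2*5 + 48/5) = √573*(8 + 10 + 48*(⅕)) = √573*(8 + 10 + 48/5) = √573*(138/5) = 138*√573/5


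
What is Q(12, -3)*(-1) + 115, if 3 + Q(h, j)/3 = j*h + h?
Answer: 196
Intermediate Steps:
Q(h, j) = -9 + 3*h + 3*h*j (Q(h, j) = -9 + 3*(j*h + h) = -9 + 3*(h*j + h) = -9 + 3*(h + h*j) = -9 + (3*h + 3*h*j) = -9 + 3*h + 3*h*j)
Q(12, -3)*(-1) + 115 = (-9 + 3*12 + 3*12*(-3))*(-1) + 115 = (-9 + 36 - 108)*(-1) + 115 = -81*(-1) + 115 = 81 + 115 = 196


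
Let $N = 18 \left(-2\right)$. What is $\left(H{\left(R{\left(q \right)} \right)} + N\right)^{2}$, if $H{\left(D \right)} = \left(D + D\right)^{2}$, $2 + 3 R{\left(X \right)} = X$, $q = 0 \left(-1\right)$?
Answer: $\frac{94864}{81} \approx 1171.2$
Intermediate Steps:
$N = -36$
$q = 0$
$R{\left(X \right)} = - \frac{2}{3} + \frac{X}{3}$
$H{\left(D \right)} = 4 D^{2}$ ($H{\left(D \right)} = \left(2 D\right)^{2} = 4 D^{2}$)
$\left(H{\left(R{\left(q \right)} \right)} + N\right)^{2} = \left(4 \left(- \frac{2}{3} + \frac{1}{3} \cdot 0\right)^{2} - 36\right)^{2} = \left(4 \left(- \frac{2}{3} + 0\right)^{2} - 36\right)^{2} = \left(4 \left(- \frac{2}{3}\right)^{2} - 36\right)^{2} = \left(4 \cdot \frac{4}{9} - 36\right)^{2} = \left(\frac{16}{9} - 36\right)^{2} = \left(- \frac{308}{9}\right)^{2} = \frac{94864}{81}$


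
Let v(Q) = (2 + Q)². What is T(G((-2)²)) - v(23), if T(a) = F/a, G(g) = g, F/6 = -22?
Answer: -658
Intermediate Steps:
F = -132 (F = 6*(-22) = -132)
T(a) = -132/a
T(G((-2)²)) - v(23) = -132/((-2)²) - (2 + 23)² = -132/4 - 1*25² = -132*¼ - 1*625 = -33 - 625 = -658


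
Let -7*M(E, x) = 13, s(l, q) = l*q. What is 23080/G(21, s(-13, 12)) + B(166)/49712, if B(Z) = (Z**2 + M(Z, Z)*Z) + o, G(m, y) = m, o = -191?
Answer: 88301627/80304 ≈ 1099.6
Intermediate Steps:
M(E, x) = -13/7 (M(E, x) = -1/7*13 = -13/7)
B(Z) = -191 + Z**2 - 13*Z/7 (B(Z) = (Z**2 - 13*Z/7) - 191 = -191 + Z**2 - 13*Z/7)
23080/G(21, s(-13, 12)) + B(166)/49712 = 23080/21 + (-191 + 166**2 - 13/7*166)/49712 = 23080*(1/21) + (-191 + 27556 - 2158/7)*(1/49712) = 23080/21 + (189397/7)*(1/49712) = 23080/21 + 14569/26768 = 88301627/80304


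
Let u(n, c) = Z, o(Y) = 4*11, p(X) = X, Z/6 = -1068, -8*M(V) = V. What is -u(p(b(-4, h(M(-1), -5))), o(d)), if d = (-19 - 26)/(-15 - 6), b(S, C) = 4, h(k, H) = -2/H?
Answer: 6408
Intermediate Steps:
M(V) = -V/8
Z = -6408 (Z = 6*(-1068) = -6408)
d = 15/7 (d = -45/(-21) = -45*(-1/21) = 15/7 ≈ 2.1429)
o(Y) = 44
u(n, c) = -6408
-u(p(b(-4, h(M(-1), -5))), o(d)) = -1*(-6408) = 6408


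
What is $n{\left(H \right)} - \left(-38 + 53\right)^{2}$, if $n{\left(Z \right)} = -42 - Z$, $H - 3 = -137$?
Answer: $-133$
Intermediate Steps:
$H = -134$ ($H = 3 - 137 = -134$)
$n{\left(H \right)} - \left(-38 + 53\right)^{2} = \left(-42 - -134\right) - \left(-38 + 53\right)^{2} = \left(-42 + 134\right) - 15^{2} = 92 - 225 = -133$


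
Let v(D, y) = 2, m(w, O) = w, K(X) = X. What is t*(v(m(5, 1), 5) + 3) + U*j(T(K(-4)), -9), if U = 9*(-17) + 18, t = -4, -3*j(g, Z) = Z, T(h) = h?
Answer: -425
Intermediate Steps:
j(g, Z) = -Z/3
U = -135 (U = -153 + 18 = -135)
t*(v(m(5, 1), 5) + 3) + U*j(T(K(-4)), -9) = -4*(2 + 3) - (-45)*(-9) = -4*5 - 135*3 = -20 - 405 = -425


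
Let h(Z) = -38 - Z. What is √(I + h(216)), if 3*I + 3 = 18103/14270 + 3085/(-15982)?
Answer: I*√7450095956721629730/171047355 ≈ 15.957*I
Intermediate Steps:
I = -109722556/171047355 (I = -1 + (18103/14270 + 3085/(-15982))/3 = -1 + (18103*(1/14270) + 3085*(-1/15982))/3 = -1 + (18103/14270 - 3085/15982)/3 = -1 + (⅓)*(61324799/57015785) = -1 + 61324799/171047355 = -109722556/171047355 ≈ -0.64147)
√(I + h(216)) = √(-109722556/171047355 + (-38 - 1*216)) = √(-109722556/171047355 + (-38 - 216)) = √(-109722556/171047355 - 254) = √(-43555750726/171047355) = I*√7450095956721629730/171047355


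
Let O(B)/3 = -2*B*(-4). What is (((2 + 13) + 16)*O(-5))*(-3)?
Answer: 11160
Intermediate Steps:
O(B) = 24*B (O(B) = 3*(-2*B*(-4)) = 3*(-(-8)*B) = 3*(8*B) = 24*B)
(((2 + 13) + 16)*O(-5))*(-3) = (((2 + 13) + 16)*(24*(-5)))*(-3) = ((15 + 16)*(-120))*(-3) = (31*(-120))*(-3) = -3720*(-3) = 11160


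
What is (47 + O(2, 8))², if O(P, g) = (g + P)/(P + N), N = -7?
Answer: 2025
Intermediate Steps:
O(P, g) = (P + g)/(-7 + P) (O(P, g) = (g + P)/(P - 7) = (P + g)/(-7 + P))
(47 + O(2, 8))² = (47 + (2 + 8)/(-7 + 2))² = (47 + 10/(-5))² = (47 - ⅕*10)² = (47 - 2)² = 45² = 2025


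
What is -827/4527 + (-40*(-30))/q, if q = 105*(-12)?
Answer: -35969/31689 ≈ -1.1351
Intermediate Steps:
q = -1260
-827/4527 + (-40*(-30))/q = -827/4527 - 40*(-30)/(-1260) = -827*1/4527 + 1200*(-1/1260) = -827/4527 - 20/21 = -35969/31689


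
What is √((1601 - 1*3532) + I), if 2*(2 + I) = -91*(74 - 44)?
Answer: I*√3298 ≈ 57.428*I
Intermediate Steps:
I = -1367 (I = -2 + (-91*(74 - 44))/2 = -2 + (-91*30)/2 = -2 + (½)*(-2730) = -2 - 1365 = -1367)
√((1601 - 1*3532) + I) = √((1601 - 1*3532) - 1367) = √((1601 - 3532) - 1367) = √(-1931 - 1367) = √(-3298) = I*√3298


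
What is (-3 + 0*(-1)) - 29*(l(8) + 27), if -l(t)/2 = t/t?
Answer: -728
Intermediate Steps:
l(t) = -2 (l(t) = -2*t/t = -2*1 = -2)
(-3 + 0*(-1)) - 29*(l(8) + 27) = (-3 + 0*(-1)) - 29*(-2 + 27) = (-3 + 0) - 29*25 = -3 - 725 = -728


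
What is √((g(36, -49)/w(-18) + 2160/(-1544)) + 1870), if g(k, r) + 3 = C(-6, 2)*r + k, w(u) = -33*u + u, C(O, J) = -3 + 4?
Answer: √2505689471/1158 ≈ 43.227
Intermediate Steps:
C(O, J) = 1
w(u) = -32*u
g(k, r) = -3 + k + r (g(k, r) = -3 + (1*r + k) = -3 + (r + k) = -3 + (k + r) = -3 + k + r)
√((g(36, -49)/w(-18) + 2160/(-1544)) + 1870) = √(((-3 + 36 - 49)/((-32*(-18))) + 2160/(-1544)) + 1870) = √((-16/576 + 2160*(-1/1544)) + 1870) = √((-16*1/576 - 270/193) + 1870) = √((-1/36 - 270/193) + 1870) = √(-9913/6948 + 1870) = √(12982847/6948) = √2505689471/1158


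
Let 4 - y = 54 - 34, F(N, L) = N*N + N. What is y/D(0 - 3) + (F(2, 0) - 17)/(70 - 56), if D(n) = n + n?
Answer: 79/42 ≈ 1.8810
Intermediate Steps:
F(N, L) = N + N**2 (F(N, L) = N**2 + N = N + N**2)
D(n) = 2*n
y = -16 (y = 4 - (54 - 34) = 4 - 1*20 = 4 - 20 = -16)
y/D(0 - 3) + (F(2, 0) - 17)/(70 - 56) = -16*1/(2*(0 - 3)) + (2*(1 + 2) - 17)/(70 - 56) = -16/(2*(-3)) + (2*3 - 17)/14 = -16/(-6) + (6 - 17)*(1/14) = -16*(-1/6) - 11*1/14 = 8/3 - 11/14 = 79/42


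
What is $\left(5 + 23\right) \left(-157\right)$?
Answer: $-4396$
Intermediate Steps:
$\left(5 + 23\right) \left(-157\right) = 28 \left(-157\right) = -4396$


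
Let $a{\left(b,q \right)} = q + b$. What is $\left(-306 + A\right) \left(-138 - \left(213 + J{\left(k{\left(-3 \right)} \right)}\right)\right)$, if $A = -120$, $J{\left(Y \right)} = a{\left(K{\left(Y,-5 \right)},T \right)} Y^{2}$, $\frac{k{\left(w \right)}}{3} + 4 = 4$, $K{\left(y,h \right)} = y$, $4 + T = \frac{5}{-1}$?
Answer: $149526$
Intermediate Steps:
$T = -9$ ($T = -4 + \frac{5}{-1} = -4 + 5 \left(-1\right) = -4 - 5 = -9$)
$k{\left(w \right)} = 0$ ($k{\left(w \right)} = -12 + 3 \cdot 4 = -12 + 12 = 0$)
$a{\left(b,q \right)} = b + q$
$J{\left(Y \right)} = Y^{2} \left(-9 + Y\right)$ ($J{\left(Y \right)} = \left(Y - 9\right) Y^{2} = \left(-9 + Y\right) Y^{2} = Y^{2} \left(-9 + Y\right)$)
$\left(-306 + A\right) \left(-138 - \left(213 + J{\left(k{\left(-3 \right)} \right)}\right)\right) = \left(-306 - 120\right) \left(-138 - \left(213 + 0^{2} \left(-9 + 0\right)\right)\right) = - 426 \left(-138 - \left(213 + 0 \left(-9\right)\right)\right) = - 426 \left(-138 - 213\right) = \left(-426\right) \left(-351\right) = 149526$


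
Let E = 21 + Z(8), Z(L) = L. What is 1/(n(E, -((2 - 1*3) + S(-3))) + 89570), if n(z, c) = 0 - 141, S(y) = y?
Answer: 1/89429 ≈ 1.1182e-5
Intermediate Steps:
E = 29 (E = 21 + 8 = 29)
n(z, c) = -141
1/(n(E, -((2 - 1*3) + S(-3))) + 89570) = 1/(-141 + 89570) = 1/89429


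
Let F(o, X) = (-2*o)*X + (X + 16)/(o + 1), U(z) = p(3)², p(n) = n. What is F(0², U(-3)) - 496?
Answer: -471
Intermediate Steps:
U(z) = 9 (U(z) = 3² = 9)
F(o, X) = (16 + X)/(1 + o) - 2*X*o (F(o, X) = -2*X*o + (16 + X)/(1 + o) = (16 + X)/(1 + o) - 2*X*o)
F(0², U(-3)) - 496 = (16 + 9 - 2*9*0² - 2*9*(0²)²)/(1 + 0²) - 496 = (16 + 9 - 2*9*0 - 2*9*0²)/(1 + 0) - 496 = (16 + 9 + 0 - 2*9*0)/1 - 496 = 1*(16 + 9 + 0 + 0) - 496 = 1*25 - 496 = 25 - 496 = -471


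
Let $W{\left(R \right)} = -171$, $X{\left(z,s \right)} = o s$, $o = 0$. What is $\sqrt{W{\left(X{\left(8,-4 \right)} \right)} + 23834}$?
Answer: $\sqrt{23663} \approx 153.83$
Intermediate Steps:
$X{\left(z,s \right)} = 0$ ($X{\left(z,s \right)} = 0 s = 0$)
$\sqrt{W{\left(X{\left(8,-4 \right)} \right)} + 23834} = \sqrt{-171 + 23834} = \sqrt{23663}$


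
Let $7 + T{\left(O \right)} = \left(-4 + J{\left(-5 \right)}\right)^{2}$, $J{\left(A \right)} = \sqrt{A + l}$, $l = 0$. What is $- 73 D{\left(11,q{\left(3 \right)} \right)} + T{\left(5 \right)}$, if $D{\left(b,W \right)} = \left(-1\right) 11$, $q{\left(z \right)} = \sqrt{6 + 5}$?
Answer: $807 - 8 i \sqrt{5} \approx 807.0 - 17.889 i$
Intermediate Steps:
$J{\left(A \right)} = \sqrt{A}$ ($J{\left(A \right)} = \sqrt{A + 0} = \sqrt{A}$)
$T{\left(O \right)} = -7 + \left(-4 + i \sqrt{5}\right)^{2}$ ($T{\left(O \right)} = -7 + \left(-4 + \sqrt{-5}\right)^{2} = -7 + \left(-4 + i \sqrt{5}\right)^{2}$)
$q{\left(z \right)} = \sqrt{11}$
$D{\left(b,W \right)} = -11$
$- 73 D{\left(11,q{\left(3 \right)} \right)} + T{\left(5 \right)} = \left(-73\right) \left(-11\right) + \left(4 - 8 i \sqrt{5}\right) = 803 + \left(4 - 8 i \sqrt{5}\right) = 807 - 8 i \sqrt{5}$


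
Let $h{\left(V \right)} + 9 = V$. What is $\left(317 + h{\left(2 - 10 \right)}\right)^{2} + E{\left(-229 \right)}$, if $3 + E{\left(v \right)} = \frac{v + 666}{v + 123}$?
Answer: $\frac{9539245}{106} \approx 89993.0$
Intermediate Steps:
$h{\left(V \right)} = -9 + V$
$E{\left(v \right)} = -3 + \frac{666 + v}{123 + v}$ ($E{\left(v \right)} = -3 + \frac{v + 666}{v + 123} = -3 + \frac{666 + v}{123 + v}$)
$\left(317 + h{\left(2 - 10 \right)}\right)^{2} + E{\left(-229 \right)} = \left(317 + \left(-9 + \left(2 - 10\right)\right)\right)^{2} + \frac{297 - -458}{123 - 229} = \left(317 + \left(-9 + \left(2 - 10\right)\right)\right)^{2} + \frac{297 + 458}{-106} = \left(317 - 17\right)^{2} - \frac{755}{106} = 300^{2} - \frac{755}{106} = 90000 - \frac{755}{106} = \frac{9539245}{106}$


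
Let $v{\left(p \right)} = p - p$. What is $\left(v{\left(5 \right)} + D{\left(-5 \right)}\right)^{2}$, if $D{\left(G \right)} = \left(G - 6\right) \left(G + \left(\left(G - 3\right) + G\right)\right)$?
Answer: $39204$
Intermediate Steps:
$D{\left(G \right)} = \left(-6 + G\right) \left(-3 + 3 G\right)$ ($D{\left(G \right)} = \left(-6 + G\right) \left(G + \left(\left(-3 + G\right) + G\right)\right) = \left(-6 + G\right) \left(G + \left(-3 + 2 G\right)\right) = \left(-6 + G\right) \left(-3 + 3 G\right)$)
$v{\left(p \right)} = 0$
$\left(v{\left(5 \right)} + D{\left(-5 \right)}\right)^{2} = \left(0 + \left(18 - -105 + 3 \left(-5\right)^{2}\right)\right)^{2} = \left(0 + \left(18 + 105 + 3 \cdot 25\right)\right)^{2} = \left(0 + \left(18 + 105 + 75\right)\right)^{2} = \left(0 + 198\right)^{2} = 198^{2} = 39204$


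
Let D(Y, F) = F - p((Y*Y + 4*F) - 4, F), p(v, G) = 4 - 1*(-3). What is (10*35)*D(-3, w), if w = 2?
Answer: -1750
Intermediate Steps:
p(v, G) = 7 (p(v, G) = 4 + 3 = 7)
D(Y, F) = -7 + F (D(Y, F) = F - 1*7 = F - 7 = -7 + F)
(10*35)*D(-3, w) = (10*35)*(-7 + 2) = 350*(-5) = -1750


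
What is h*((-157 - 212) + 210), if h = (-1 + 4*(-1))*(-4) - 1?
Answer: -3021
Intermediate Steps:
h = 19 (h = (-1 - 4)*(-4) - 1 = -5*(-4) - 1 = 20 - 1 = 19)
h*((-157 - 212) + 210) = 19*((-157 - 212) + 210) = 19*(-369 + 210) = 19*(-159) = -3021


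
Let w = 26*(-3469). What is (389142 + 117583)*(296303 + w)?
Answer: 104440583025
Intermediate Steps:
w = -90194
(389142 + 117583)*(296303 + w) = (389142 + 117583)*(296303 - 90194) = 506725*206109 = 104440583025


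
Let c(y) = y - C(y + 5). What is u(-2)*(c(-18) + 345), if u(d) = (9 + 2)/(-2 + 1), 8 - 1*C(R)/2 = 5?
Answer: -3531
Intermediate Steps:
C(R) = 6 (C(R) = 16 - 2*5 = 16 - 10 = 6)
c(y) = -6 + y (c(y) = y - 1*6 = y - 6 = -6 + y)
u(d) = -11 (u(d) = 11/(-1) = 11*(-1) = -11)
u(-2)*(c(-18) + 345) = -11*((-6 - 18) + 345) = -11*(-24 + 345) = -11*321 = -3531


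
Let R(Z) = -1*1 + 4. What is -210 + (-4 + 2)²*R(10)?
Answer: -198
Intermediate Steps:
R(Z) = 3 (R(Z) = -1 + 4 = 3)
-210 + (-4 + 2)²*R(10) = -210 + (-4 + 2)²*3 = -210 + (-2)²*3 = -210 + 4*3 = -210 + 12 = -198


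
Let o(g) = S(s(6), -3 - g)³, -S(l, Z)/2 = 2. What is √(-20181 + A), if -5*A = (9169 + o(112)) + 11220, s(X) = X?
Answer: 3*I*√2694 ≈ 155.71*I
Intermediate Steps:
S(l, Z) = -4 (S(l, Z) = -2*2 = -4)
o(g) = -64 (o(g) = (-4)³ = -64)
A = -4065 (A = -((9169 - 64) + 11220)/5 = -(9105 + 11220)/5 = -⅕*20325 = -4065)
√(-20181 + A) = √(-20181 - 4065) = √(-24246) = 3*I*√2694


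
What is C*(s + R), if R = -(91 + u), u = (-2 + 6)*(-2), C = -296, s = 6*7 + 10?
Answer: 9176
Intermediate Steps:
s = 52 (s = 42 + 10 = 52)
u = -8 (u = 4*(-2) = -8)
R = -83 (R = -(91 - 8) = -1*83 = -83)
C*(s + R) = -296*(52 - 83) = -296*(-31) = 9176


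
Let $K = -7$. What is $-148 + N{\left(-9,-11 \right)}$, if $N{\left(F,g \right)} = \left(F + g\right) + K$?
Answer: $-175$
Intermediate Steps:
$N{\left(F,g \right)} = -7 + F + g$ ($N{\left(F,g \right)} = \left(F + g\right) - 7 = -7 + F + g$)
$-148 + N{\left(-9,-11 \right)} = -148 - 27 = -175$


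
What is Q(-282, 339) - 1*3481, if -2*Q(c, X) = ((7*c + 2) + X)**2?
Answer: -2673651/2 ≈ -1.3368e+6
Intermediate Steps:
Q(c, X) = -(2 + X + 7*c)**2/2 (Q(c, X) = -((7*c + 2) + X)**2/2 = -((2 + 7*c) + X)**2/2 = -(2 + X + 7*c)**2/2)
Q(-282, 339) - 1*3481 = -(2 + 339 + 7*(-282))**2/2 - 1*3481 = -(2 + 339 - 1974)**2/2 - 3481 = -1/2*(-1633)**2 - 3481 = -1/2*2666689 - 3481 = -2666689/2 - 3481 = -2673651/2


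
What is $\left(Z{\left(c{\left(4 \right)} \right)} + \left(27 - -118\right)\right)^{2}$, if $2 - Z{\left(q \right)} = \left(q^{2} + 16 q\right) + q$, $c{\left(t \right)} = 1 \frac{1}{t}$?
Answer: $\frac{5212089}{256} \approx 20360.0$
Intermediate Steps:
$c{\left(t \right)} = \frac{1}{t}$
$Z{\left(q \right)} = 2 - q^{2} - 17 q$ ($Z{\left(q \right)} = 2 - \left(\left(q^{2} + 16 q\right) + q\right) = 2 - \left(q^{2} + 17 q\right) = 2 - q^{2} - 17 q$)
$\left(Z{\left(c{\left(4 \right)} \right)} + \left(27 - -118\right)\right)^{2} = \left(\left(2 - \left(\frac{1}{4}\right)^{2} - \frac{17}{4}\right) + \left(27 - -118\right)\right)^{2} = \left(\left(2 - \left(\frac{1}{4}\right)^{2} - \frac{17}{4}\right) + \left(27 + 118\right)\right)^{2} = \left(\left(2 - \frac{1}{16} - \frac{17}{4}\right) + 145\right)^{2} = \left(- \frac{37}{16} + 145\right)^{2} = \left(\frac{2283}{16}\right)^{2} = \frac{5212089}{256}$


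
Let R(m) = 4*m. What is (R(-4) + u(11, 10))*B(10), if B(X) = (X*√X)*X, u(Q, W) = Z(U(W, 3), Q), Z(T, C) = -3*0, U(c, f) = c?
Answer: -1600*√10 ≈ -5059.6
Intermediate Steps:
Z(T, C) = 0
u(Q, W) = 0
B(X) = X^(5/2) (B(X) = X^(3/2)*X = X^(5/2))
(R(-4) + u(11, 10))*B(10) = (4*(-4) + 0)*10^(5/2) = (-16 + 0)*(100*√10) = -1600*√10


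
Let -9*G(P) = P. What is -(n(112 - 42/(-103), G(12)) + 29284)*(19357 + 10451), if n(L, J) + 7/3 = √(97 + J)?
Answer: -872827920 - 9936*√861 ≈ -8.7312e+8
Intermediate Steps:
G(P) = -P/9
n(L, J) = -7/3 + √(97 + J)
-(n(112 - 42/(-103), G(12)) + 29284)*(19357 + 10451) = -((-7/3 + √(97 - ⅑*12)) + 29284)*(19357 + 10451) = -((-7/3 + √(97 - 4/3)) + 29284)*29808 = -((-7/3 + √(287/3)) + 29284)*29808 = -((-7/3 + √861/3) + 29284)*29808 = -(87845/3 + √861/3)*29808 = -(872827920 + 9936*√861) = -872827920 - 9936*√861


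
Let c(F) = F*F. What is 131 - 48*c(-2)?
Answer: -61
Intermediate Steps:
c(F) = F²
131 - 48*c(-2) = 131 - 48*(-2)² = 131 - 48*4 = 131 - 192 = -61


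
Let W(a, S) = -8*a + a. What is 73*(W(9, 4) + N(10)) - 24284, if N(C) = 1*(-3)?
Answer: -29102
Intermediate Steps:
W(a, S) = -7*a
N(C) = -3
73*(W(9, 4) + N(10)) - 24284 = 73*(-7*9 - 3) - 24284 = 73*(-63 - 3) - 24284 = 73*(-66) - 24284 = -4818 - 24284 = -29102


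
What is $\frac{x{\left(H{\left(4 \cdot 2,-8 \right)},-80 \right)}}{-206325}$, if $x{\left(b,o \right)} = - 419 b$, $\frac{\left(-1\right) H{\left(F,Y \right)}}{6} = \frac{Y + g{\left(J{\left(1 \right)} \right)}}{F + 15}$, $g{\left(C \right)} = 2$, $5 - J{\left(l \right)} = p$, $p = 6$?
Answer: $\frac{1676}{527275} \approx 0.0031786$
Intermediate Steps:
$J{\left(l \right)} = -1$ ($J{\left(l \right)} = 5 - 6 = -1$)
$H{\left(F,Y \right)} = - \frac{6 \left(2 + Y\right)}{15 + F}$ ($H{\left(F,Y \right)} = - 6 \frac{Y + 2}{F + 15} = - 6 \frac{2 + Y}{15 + F} = - \frac{6 \left(2 + Y\right)}{15 + F}$)
$\frac{x{\left(H{\left(4 \cdot 2,-8 \right)},-80 \right)}}{-206325} = \frac{\left(-419\right) \frac{6 \left(-2 - -8\right)}{15 + 4 \cdot 2}}{-206325} = - 419 \frac{6 \left(-2 + 8\right)}{15 + 8} \left(- \frac{1}{206325}\right) = - 419 \cdot 6 \cdot \frac{1}{23} \cdot 6 \left(- \frac{1}{206325}\right) = \left(-419\right) \frac{36}{23} \left(- \frac{1}{206325}\right) = \left(- \frac{15084}{23}\right) \left(- \frac{1}{206325}\right) = \frac{1676}{527275}$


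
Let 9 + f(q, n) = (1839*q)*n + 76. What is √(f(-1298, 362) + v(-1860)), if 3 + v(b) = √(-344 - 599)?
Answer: √(-864101900 + I*√943) ≈ 0.e-4 + 29396.0*I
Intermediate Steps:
v(b) = -3 + I*√943 (v(b) = -3 + √(-344 - 599) = -3 + √(-943) = -3 + I*√943)
f(q, n) = 67 + 1839*n*q (f(q, n) = -9 + ((1839*q)*n + 76) = -9 + (1839*n*q + 76) = -9 + (76 + 1839*n*q) = 67 + 1839*n*q)
√(f(-1298, 362) + v(-1860)) = √((67 + 1839*362*(-1298)) + (-3 + I*√943)) = √((67 - 864101964) + (-3 + I*√943)) = √(-864101897 + (-3 + I*√943)) = √(-864101900 + I*√943)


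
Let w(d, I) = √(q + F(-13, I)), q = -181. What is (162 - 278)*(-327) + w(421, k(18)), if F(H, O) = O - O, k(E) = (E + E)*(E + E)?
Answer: 37932 + I*√181 ≈ 37932.0 + 13.454*I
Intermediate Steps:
k(E) = 4*E² (k(E) = (2*E)*(2*E) = 4*E²)
F(H, O) = 0
w(d, I) = I*√181 (w(d, I) = √(-181 + 0) = √(-181) = I*√181)
(162 - 278)*(-327) + w(421, k(18)) = (162 - 278)*(-327) + I*√181 = -116*(-327) + I*√181 = 37932 + I*√181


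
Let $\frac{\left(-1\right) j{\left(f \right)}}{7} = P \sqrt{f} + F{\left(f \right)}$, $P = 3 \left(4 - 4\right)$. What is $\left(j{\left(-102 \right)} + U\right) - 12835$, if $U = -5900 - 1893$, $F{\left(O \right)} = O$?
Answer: $-19914$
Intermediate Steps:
$U = -7793$ ($U = -5900 - 1893 = -7793$)
$P = 0$ ($P = 3 \cdot 0 = 0$)
$j{\left(f \right)} = - 7 f$ ($j{\left(f \right)} = - 7 \left(0 \sqrt{f} + f\right) = - 7 \left(0 + f\right) = - 7 f$)
$\left(j{\left(-102 \right)} + U\right) - 12835 = \left(\left(-7\right) \left(-102\right) - 7793\right) - 12835 = \left(714 - 7793\right) - 12835 = -7079 - 12835 = -19914$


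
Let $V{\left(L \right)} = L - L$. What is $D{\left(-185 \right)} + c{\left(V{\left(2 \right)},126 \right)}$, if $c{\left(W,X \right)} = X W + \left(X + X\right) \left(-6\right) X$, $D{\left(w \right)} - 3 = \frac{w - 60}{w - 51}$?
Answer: $- \frac{44959879}{236} \approx -1.9051 \cdot 10^{5}$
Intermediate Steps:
$V{\left(L \right)} = 0$
$D{\left(w \right)} = 3 + \frac{-60 + w}{-51 + w}$ ($D{\left(w \right)} = 3 + \frac{w - 60}{w - 51} = 3 + \frac{-60 + w}{-51 + w}$)
$c{\left(W,X \right)} = - 12 X^{2} + W X$ ($c{\left(W,X \right)} = W X + 2 X \left(-6\right) X = W X + - 12 X X = W X - 12 X^{2} = - 12 X^{2} + W X$)
$D{\left(-185 \right)} + c{\left(V{\left(2 \right)},126 \right)} = \frac{-213 + 4 \left(-185\right)}{-51 - 185} + 126 \left(0 - 1512\right) = \frac{-213 - 740}{-236} + 126 \left(0 - 1512\right) = \left(- \frac{1}{236}\right) \left(-953\right) + 126 \left(-1512\right) = \frac{953}{236} - 190512 = - \frac{44959879}{236}$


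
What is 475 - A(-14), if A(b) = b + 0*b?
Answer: 489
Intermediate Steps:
A(b) = b (A(b) = b + 0 = b)
475 - A(-14) = 475 - 1*(-14) = 475 + 14 = 489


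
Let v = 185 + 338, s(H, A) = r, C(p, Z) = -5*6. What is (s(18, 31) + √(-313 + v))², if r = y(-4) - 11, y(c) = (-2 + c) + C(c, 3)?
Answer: (47 - √210)² ≈ 1056.8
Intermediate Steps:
C(p, Z) = -30
y(c) = -32 + c (y(c) = (-2 + c) - 30 = -32 + c)
r = -47 (r = (-32 - 4) - 11 = -36 - 11 = -47)
s(H, A) = -47
v = 523
(s(18, 31) + √(-313 + v))² = (-47 + √(-313 + 523))² = (-47 + √210)²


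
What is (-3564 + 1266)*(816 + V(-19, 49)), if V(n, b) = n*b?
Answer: 264270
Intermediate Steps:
V(n, b) = b*n
(-3564 + 1266)*(816 + V(-19, 49)) = (-3564 + 1266)*(816 + 49*(-19)) = -2298*(816 - 931) = -2298*(-115) = 264270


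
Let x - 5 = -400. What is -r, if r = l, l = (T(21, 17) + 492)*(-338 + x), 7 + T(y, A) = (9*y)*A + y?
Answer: 2726027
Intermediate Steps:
x = -395 (x = 5 - 400 = -395)
T(y, A) = -7 + y + 9*A*y (T(y, A) = -7 + ((9*y)*A + y) = -7 + (9*A*y + y) = -7 + (y + 9*A*y) = -7 + y + 9*A*y)
l = -2726027 (l = ((-7 + 21 + 9*17*21) + 492)*(-338 - 395) = ((-7 + 21 + 3213) + 492)*(-733) = (3227 + 492)*(-733) = 3719*(-733) = -2726027)
r = -2726027
-r = -1*(-2726027) = 2726027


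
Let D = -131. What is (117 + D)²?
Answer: 196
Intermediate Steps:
(117 + D)² = (117 - 131)² = (-14)² = 196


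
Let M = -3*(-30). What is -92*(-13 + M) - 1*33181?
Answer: -40265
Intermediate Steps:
M = 90
-92*(-13 + M) - 1*33181 = -92*(-13 + 90) - 1*33181 = -92*77 - 33181 = -7084 - 33181 = -40265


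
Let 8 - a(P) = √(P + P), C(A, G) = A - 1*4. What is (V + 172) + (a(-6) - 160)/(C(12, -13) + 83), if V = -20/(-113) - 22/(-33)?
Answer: 5280526/30849 - 2*I*√3/91 ≈ 171.17 - 0.038067*I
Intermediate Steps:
C(A, G) = -4 + A (C(A, G) = A - 4 = -4 + A)
a(P) = 8 - √2*√P (a(P) = 8 - √(P + P) = 8 - √(2*P) = 8 - √2*√P)
V = 286/339 (V = -20*(-1/113) - 22*(-1/33) = 20/113 + ⅔ = 286/339 ≈ 0.84366)
(V + 172) + (a(-6) - 160)/(C(12, -13) + 83) = (286/339 + 172) + ((8 - √2*√(-6)) - 160)/((-4 + 12) + 83) = 58594/339 + ((8 - √2*I*√6) - 160)/(8 + 83) = 58594/339 + ((8 - 2*I*√3) - 160)/91 = 58594/339 + (-152 - 2*I*√3)*(1/91) = 58594/339 + (-152/91 - 2*I*√3/91) = 5280526/30849 - 2*I*√3/91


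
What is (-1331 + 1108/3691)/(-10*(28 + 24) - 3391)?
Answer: 4911613/14435501 ≈ 0.34025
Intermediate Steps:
(-1331 + 1108/3691)/(-10*(28 + 24) - 3391) = (-1331 + 1108*(1/3691))/(-10*52 - 3391) = (-1331 + 1108/3691)/(-520 - 3391) = -4911613/3691/(-3911) = -4911613/3691*(-1/3911) = 4911613/14435501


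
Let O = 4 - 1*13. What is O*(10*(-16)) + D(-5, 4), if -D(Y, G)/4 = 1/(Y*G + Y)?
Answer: 36004/25 ≈ 1440.2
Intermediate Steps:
D(Y, G) = -4/(Y + G*Y) (D(Y, G) = -4/(Y*G + Y) = -4/(G*Y + Y) = -4/(Y + G*Y))
O = -9 (O = 4 - 13 = -9)
O*(10*(-16)) + D(-5, 4) = -90*(-16) - 4/(-5*(1 + 4)) = -9*(-160) - 4*(-1/5)/5 = 1440 - 4*(-1/5)*1/5 = 1440 + 4/25 = 36004/25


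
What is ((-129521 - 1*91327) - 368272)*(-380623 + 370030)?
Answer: 6240548160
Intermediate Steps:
((-129521 - 1*91327) - 368272)*(-380623 + 370030) = ((-129521 - 91327) - 368272)*(-10593) = (-220848 - 368272)*(-10593) = -589120*(-10593) = 6240548160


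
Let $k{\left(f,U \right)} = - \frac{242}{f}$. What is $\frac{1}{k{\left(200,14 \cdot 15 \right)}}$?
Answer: $- \frac{100}{121} \approx -0.82645$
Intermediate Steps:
$\frac{1}{k{\left(200,14 \cdot 15 \right)}} = \frac{1}{\left(-242\right) \frac{1}{200}} = \frac{1}{- \frac{121}{100}} = - \frac{100}{121}$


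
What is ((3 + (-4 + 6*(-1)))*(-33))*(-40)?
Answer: -9240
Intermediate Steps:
((3 + (-4 + 6*(-1)))*(-33))*(-40) = ((3 + (-4 - 6))*(-33))*(-40) = ((3 - 10)*(-33))*(-40) = -7*(-33)*(-40) = 231*(-40) = -9240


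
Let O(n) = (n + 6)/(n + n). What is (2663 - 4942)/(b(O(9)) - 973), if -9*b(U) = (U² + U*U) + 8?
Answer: 369198/157795 ≈ 2.3397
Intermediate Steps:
O(n) = (6 + n)/(2*n) (O(n) = (6 + n)/((2*n)) = (6 + n)*(1/(2*n)) = (6 + n)/(2*n))
b(U) = -8/9 - 2*U²/9 (b(U) = -((U² + U*U) + 8)/9 = -((U² + U²) + 8)/9 = -(2*U² + 8)/9 = -(8 + 2*U²)/9 = -8/9 - 2*U²/9)
(2663 - 4942)/(b(O(9)) - 973) = (2663 - 4942)/((-8/9 - 2*(6 + 9)²/324/9) - 973) = -2279/((-8/9 - 2*((½)*(⅑)*15)²/9) - 973) = -2279/((-8/9 - 2*(⅚)²/9) - 973) = -2279/((-8/9 - 2/9*25/36) - 973) = -2279/((-8/9 - 25/162) - 973) = -2279/(-169/162 - 973) = -2279/(-157795/162) = -2279*(-162/157795) = 369198/157795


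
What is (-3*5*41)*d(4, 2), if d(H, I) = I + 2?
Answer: -2460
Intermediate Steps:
d(H, I) = 2 + I
(-3*5*41)*d(4, 2) = (-3*5*41)*(2 + 2) = -15*41*4 = -615*4 = -2460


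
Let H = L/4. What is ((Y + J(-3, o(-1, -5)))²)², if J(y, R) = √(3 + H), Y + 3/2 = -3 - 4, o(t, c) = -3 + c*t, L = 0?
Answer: 104473/16 - 5117*√3/2 ≈ 2098.1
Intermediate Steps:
H = 0 (H = 0/4 = 0*(¼) = 0)
Y = -17/2 (Y = -3/2 + (-3 - 4) = -3/2 - 7 = -17/2 ≈ -8.5000)
J(y, R) = √3 (J(y, R) = √(3 + 0) = √3)
((Y + J(-3, o(-1, -5)))²)² = ((-17/2 + √3)²)² = (-17/2 + √3)⁴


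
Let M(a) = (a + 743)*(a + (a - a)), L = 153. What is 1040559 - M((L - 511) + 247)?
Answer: 1110711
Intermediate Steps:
M(a) = a*(743 + a) (M(a) = (743 + a)*(a + 0) = (743 + a)*a = a*(743 + a))
1040559 - M((L - 511) + 247) = 1040559 - ((153 - 511) + 247)*(743 + ((153 - 511) + 247)) = 1040559 - (-358 + 247)*(743 + (-358 + 247)) = 1040559 - (-111)*(743 - 111) = 1040559 - (-111)*632 = 1040559 - 1*(-70152) = 1040559 + 70152 = 1110711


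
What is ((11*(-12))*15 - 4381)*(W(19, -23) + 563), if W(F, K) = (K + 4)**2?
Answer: -5877564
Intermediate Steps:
W(F, K) = (4 + K)**2
((11*(-12))*15 - 4381)*(W(19, -23) + 563) = ((11*(-12))*15 - 4381)*((4 - 23)**2 + 563) = (-132*15 - 4381)*((-19)**2 + 563) = (-1980 - 4381)*(361 + 563) = -6361*924 = -5877564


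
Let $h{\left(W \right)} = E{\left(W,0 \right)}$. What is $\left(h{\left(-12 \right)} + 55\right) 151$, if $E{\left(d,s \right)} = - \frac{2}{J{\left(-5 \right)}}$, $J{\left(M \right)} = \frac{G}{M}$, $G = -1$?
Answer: $6795$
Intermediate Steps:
$J{\left(M \right)} = - \frac{1}{M}$
$E{\left(d,s \right)} = -10$ ($E{\left(d,s \right)} = - \frac{2}{\left(-1\right) \frac{1}{-5}} = - \frac{2}{\left(-1\right) \left(- \frac{1}{5}\right)} = - 2 \frac{1}{\frac{1}{5}} = \left(-2\right) 5 = -10$)
$h{\left(W \right)} = -10$
$\left(h{\left(-12 \right)} + 55\right) 151 = \left(-10 + 55\right) 151 = 45 \cdot 151 = 6795$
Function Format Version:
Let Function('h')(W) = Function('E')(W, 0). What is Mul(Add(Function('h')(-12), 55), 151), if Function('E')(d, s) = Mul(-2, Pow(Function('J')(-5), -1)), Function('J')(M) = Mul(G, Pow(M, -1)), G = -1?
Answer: 6795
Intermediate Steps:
Function('J')(M) = Mul(-1, Pow(M, -1))
Function('E')(d, s) = -10 (Function('E')(d, s) = Mul(-2, Pow(Mul(-1, Pow(-5, -1)), -1)) = Mul(-2, Pow(Mul(-1, Rational(-1, 5)), -1)) = Mul(-2, Pow(Rational(1, 5), -1)) = Mul(-2, 5) = -10)
Function('h')(W) = -10
Mul(Add(Function('h')(-12), 55), 151) = Mul(Add(-10, 55), 151) = Mul(45, 151) = 6795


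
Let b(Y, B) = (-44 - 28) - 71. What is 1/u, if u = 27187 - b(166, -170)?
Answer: 1/27330 ≈ 3.6590e-5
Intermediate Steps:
b(Y, B) = -143 (b(Y, B) = -72 - 71 = -143)
u = 27330 (u = 27187 - 1*(-143) = 27187 + 143 = 27330)
1/u = 1/27330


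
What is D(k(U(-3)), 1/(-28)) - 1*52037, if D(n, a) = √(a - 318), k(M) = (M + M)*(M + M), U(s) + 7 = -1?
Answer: -52037 + I*√62335/14 ≈ -52037.0 + 17.834*I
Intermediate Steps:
U(s) = -8 (U(s) = -7 - 1 = -8)
k(M) = 4*M² (k(M) = (2*M)*(2*M) = 4*M²)
D(n, a) = √(-318 + a)
D(k(U(-3)), 1/(-28)) - 1*52037 = √(-318 + 1/(-28)) - 1*52037 = √(-318 - 1/28) - 52037 = √(-8905/28) - 52037 = I*√62335/14 - 52037 = -52037 + I*√62335/14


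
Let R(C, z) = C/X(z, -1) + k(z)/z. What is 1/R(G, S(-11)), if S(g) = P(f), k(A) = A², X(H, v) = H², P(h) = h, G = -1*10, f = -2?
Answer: -2/9 ≈ -0.22222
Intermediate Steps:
G = -10
S(g) = -2
R(C, z) = z + C/z² (R(C, z) = C/(z²) + z²/z = C/z² + z = z + C/z²)
1/R(G, S(-11)) = 1/(-2 - 10/(-2)²) = 1/(-2 - 10*¼) = 1/(-2 - 5/2) = 1/(-9/2) = -2/9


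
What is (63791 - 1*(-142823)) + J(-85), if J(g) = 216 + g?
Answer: 206745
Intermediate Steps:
(63791 - 1*(-142823)) + J(-85) = (63791 - 1*(-142823)) + (216 - 85) = (63791 + 142823) + 131 = 206614 + 131 = 206745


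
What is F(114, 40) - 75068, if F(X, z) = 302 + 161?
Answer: -74605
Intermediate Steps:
F(X, z) = 463
F(114, 40) - 75068 = 463 - 75068 = -74605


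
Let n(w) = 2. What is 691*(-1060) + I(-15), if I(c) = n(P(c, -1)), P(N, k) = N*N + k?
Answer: -732458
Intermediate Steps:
P(N, k) = k + N² (P(N, k) = N² + k = k + N²)
I(c) = 2
691*(-1060) + I(-15) = 691*(-1060) + 2 = -732460 + 2 = -732458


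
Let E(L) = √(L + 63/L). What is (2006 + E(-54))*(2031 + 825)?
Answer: 5729136 + 476*I*√1986 ≈ 5.7291e+6 + 21213.0*I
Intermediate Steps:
(2006 + E(-54))*(2031 + 825) = (2006 + √(-54 + 63/(-54)))*(2031 + 825) = (2006 + √(-54 + 63*(-1/54)))*2856 = (2006 + √(-54 - 7/6))*2856 = (2006 + √(-331/6))*2856 = (2006 + I*√1986/6)*2856 = 5729136 + 476*I*√1986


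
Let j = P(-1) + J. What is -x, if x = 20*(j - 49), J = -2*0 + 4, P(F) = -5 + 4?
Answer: 920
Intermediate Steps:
P(F) = -1
J = 4 (J = 0 + 4 = 4)
j = 3 (j = -1 + 4 = 3)
x = -920 (x = 20*(3 - 49) = 20*(-46) = -920)
-x = -1*(-920) = 920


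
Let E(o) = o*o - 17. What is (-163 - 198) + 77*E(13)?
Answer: 11343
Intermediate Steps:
E(o) = -17 + o² (E(o) = o² - 17 = -17 + o²)
(-163 - 198) + 77*E(13) = (-163 - 198) + 77*(-17 + 13²) = -361 + 77*(-17 + 169) = -361 + 77*152 = -361 + 11704 = 11343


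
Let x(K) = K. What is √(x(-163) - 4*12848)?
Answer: I*√51555 ≈ 227.06*I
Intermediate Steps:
√(x(-163) - 4*12848) = √(-163 - 4*12848) = √(-163 - 51392) = √(-51555) = I*√51555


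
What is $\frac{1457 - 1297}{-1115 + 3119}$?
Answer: $\frac{40}{501} \approx 0.07984$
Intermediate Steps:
$\frac{1457 - 1297}{-1115 + 3119} = \frac{160}{2004} = 160 \cdot \frac{1}{2004} = \frac{40}{501}$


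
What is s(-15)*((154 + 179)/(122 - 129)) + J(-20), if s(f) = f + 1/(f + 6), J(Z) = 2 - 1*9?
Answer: 4983/7 ≈ 711.86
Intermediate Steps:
J(Z) = -7 (J(Z) = 2 - 9 = -7)
s(f) = f + 1/(6 + f)
s(-15)*((154 + 179)/(122 - 129)) + J(-20) = ((1 + (-15)² + 6*(-15))/(6 - 15))*((154 + 179)/(122 - 129)) - 7 = ((1 + 225 - 90)/(-9))*(333/(-7)) - 7 = (-⅑*136)*(333*(-⅐)) - 7 = -136/9*(-333/7) - 7 = 5032/7 - 7 = 4983/7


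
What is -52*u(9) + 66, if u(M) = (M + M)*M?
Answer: -8358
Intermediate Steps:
u(M) = 2*M**2 (u(M) = (2*M)*M = 2*M**2)
-52*u(9) + 66 = -104*9**2 + 66 = -104*81 + 66 = -52*162 + 66 = -8424 + 66 = -8358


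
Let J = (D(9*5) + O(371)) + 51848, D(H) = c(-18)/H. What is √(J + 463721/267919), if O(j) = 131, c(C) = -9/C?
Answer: √3358087518599041810/8037570 ≈ 227.99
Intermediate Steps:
D(H) = 1/(2*H) (D(H) = (-9/(-18))/H = (-9*(-1/18))/H = 1/(2*H))
J = 4678111/90 (J = (1/(2*((9*5))) + 131) + 51848 = ((½)/45 + 131) + 51848 = ((½)*(1/45) + 131) + 51848 = (1/90 + 131) + 51848 = 11791/90 + 51848 = 4678111/90 ≈ 51979.)
√(J + 463721/267919) = √(4678111/90 + 463721/267919) = √(1253396555899/24112710) = √3358087518599041810/8037570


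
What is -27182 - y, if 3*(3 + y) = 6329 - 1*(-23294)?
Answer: -111160/3 ≈ -37053.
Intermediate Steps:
y = 29614/3 (y = -3 + (6329 - 1*(-23294))/3 = -3 + (6329 + 23294)/3 = -3 + (1/3)*29623 = -3 + 29623/3 = 29614/3 ≈ 9871.3)
-27182 - y = -27182 - 1*29614/3 = -27182 - 29614/3 = -111160/3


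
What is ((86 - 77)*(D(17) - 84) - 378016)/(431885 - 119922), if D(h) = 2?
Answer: -378754/311963 ≈ -1.2141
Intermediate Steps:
((86 - 77)*(D(17) - 84) - 378016)/(431885 - 119922) = ((86 - 77)*(2 - 84) - 378016)/(431885 - 119922) = (9*(-82) - 378016)/311963 = (-738 - 378016)*(1/311963) = -378754*1/311963 = -378754/311963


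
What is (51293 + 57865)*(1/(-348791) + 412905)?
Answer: 15720667488646932/348791 ≈ 4.5072e+10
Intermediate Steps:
(51293 + 57865)*(1/(-348791) + 412905) = 109158*(-1/348791 + 412905) = 109158*(144017547854/348791) = 15720667488646932/348791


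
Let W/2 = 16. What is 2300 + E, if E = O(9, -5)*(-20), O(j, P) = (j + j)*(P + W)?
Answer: -7420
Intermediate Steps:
W = 32 (W = 2*16 = 32)
O(j, P) = 2*j*(32 + P) (O(j, P) = (j + j)*(P + 32) = (2*j)*(32 + P) = 2*j*(32 + P))
E = -9720 (E = (2*9*(32 - 5))*(-20) = (2*9*27)*(-20) = 486*(-20) = -9720)
2300 + E = 2300 - 9720 = -7420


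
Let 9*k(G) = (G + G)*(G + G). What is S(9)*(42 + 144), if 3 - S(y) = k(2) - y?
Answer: 5704/3 ≈ 1901.3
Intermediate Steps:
k(G) = 4*G²/9 (k(G) = ((G + G)*(G + G))/9 = ((2*G)*(2*G))/9 = (4*G²)/9 = 4*G²/9)
S(y) = 11/9 + y (S(y) = 3 - ((4/9)*2² - y) = 3 - ((4/9)*4 - y) = 3 - (16/9 - y) = 3 + (-16/9 + y) = 11/9 + y)
S(9)*(42 + 144) = (11/9 + 9)*(42 + 144) = (92/9)*186 = 5704/3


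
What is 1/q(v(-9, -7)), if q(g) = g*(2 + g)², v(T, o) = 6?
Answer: 1/384 ≈ 0.0026042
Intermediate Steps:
1/q(v(-9, -7)) = 1/(6*(2 + 6)²) = 1/(6*8²) = 1/(6*64) = 1/384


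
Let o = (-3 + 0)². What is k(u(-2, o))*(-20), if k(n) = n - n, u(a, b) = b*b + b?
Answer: 0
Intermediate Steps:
o = 9 (o = (-3)² = 9)
u(a, b) = b + b² (u(a, b) = b² + b = b + b²)
k(n) = 0
k(u(-2, o))*(-20) = 0*(-20) = 0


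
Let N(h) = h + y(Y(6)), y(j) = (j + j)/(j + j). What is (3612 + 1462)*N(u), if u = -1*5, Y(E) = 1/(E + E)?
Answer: -20296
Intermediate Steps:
Y(E) = 1/(2*E)
y(j) = 1 (y(j) = (2*j)/((2*j)) = (2*j)*(1/(2*j)) = 1)
u = -5
N(h) = 1 + h (N(h) = h + 1 = 1 + h)
(3612 + 1462)*N(u) = (3612 + 1462)*(1 - 5) = 5074*(-4) = -20296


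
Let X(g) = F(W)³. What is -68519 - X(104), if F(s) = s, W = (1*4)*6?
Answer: -82343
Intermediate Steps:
W = 24 (W = 4*6 = 24)
X(g) = 13824 (X(g) = 24³ = 13824)
-68519 - X(104) = -68519 - 1*13824 = -68519 - 13824 = -82343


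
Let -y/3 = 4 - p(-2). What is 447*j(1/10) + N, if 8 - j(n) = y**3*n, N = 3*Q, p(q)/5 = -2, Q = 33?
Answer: 16577043/5 ≈ 3.3154e+6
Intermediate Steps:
p(q) = -10 (p(q) = 5*(-2) = -10)
y = -42 (y = -3*(4 - 1*(-10)) = -3*(4 + 10) = -3*14 = -42)
N = 99 (N = 3*33 = 99)
j(n) = 8 + 74088*n (j(n) = 8 - (-42)**3*n = 8 - (-74088)*n = 8 + 74088*n)
447*j(1/10) + N = 447*(8 + 74088/10) + 99 = 447*(8 + 74088*(1/10)) + 99 = 447*(8 + 37044/5) + 99 = 447*(37084/5) + 99 = 16576548/5 + 99 = 16577043/5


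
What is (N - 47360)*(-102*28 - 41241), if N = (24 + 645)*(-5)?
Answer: 2235938385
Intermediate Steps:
N = -3345 (N = 669*(-5) = -3345)
(N - 47360)*(-102*28 - 41241) = (-3345 - 47360)*(-102*28 - 41241) = -50705*(-2856 - 41241) = -50705*(-44097) = 2235938385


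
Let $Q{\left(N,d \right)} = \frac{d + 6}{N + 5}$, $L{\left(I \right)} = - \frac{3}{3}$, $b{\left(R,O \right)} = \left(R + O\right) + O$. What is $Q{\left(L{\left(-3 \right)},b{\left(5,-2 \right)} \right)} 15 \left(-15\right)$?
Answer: $- \frac{1575}{4} \approx -393.75$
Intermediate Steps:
$b{\left(R,O \right)} = R + 2 O$ ($b{\left(R,O \right)} = \left(O + R\right) + O = R + 2 O$)
$L{\left(I \right)} = -1$ ($L{\left(I \right)} = \left(-3\right) \frac{1}{3} = -1$)
$Q{\left(N,d \right)} = \frac{6 + d}{5 + N}$
$Q{\left(L{\left(-3 \right)},b{\left(5,-2 \right)} \right)} 15 \left(-15\right) = \frac{6 + \left(5 + 2 \left(-2\right)\right)}{5 - 1} \cdot 15 \left(-15\right) = \frac{6 + \left(5 - 4\right)}{4} \cdot 15 \left(-15\right) = \frac{6 + 1}{4} \cdot 15 \left(-15\right) = \frac{1}{4} \cdot 7 \cdot 15 \left(-15\right) = \frac{7}{4} \cdot 15 \left(-15\right) = \frac{105}{4} \left(-15\right) = - \frac{1575}{4}$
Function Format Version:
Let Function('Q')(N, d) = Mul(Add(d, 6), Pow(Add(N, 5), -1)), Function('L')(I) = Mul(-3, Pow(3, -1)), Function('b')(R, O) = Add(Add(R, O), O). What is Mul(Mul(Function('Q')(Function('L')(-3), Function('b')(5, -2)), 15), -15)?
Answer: Rational(-1575, 4) ≈ -393.75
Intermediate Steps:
Function('b')(R, O) = Add(R, Mul(2, O)) (Function('b')(R, O) = Add(Add(O, R), O) = Add(R, Mul(2, O)))
Function('L')(I) = -1 (Function('L')(I) = Mul(-3, Rational(1, 3)) = -1)
Function('Q')(N, d) = Mul(Pow(Add(5, N), -1), Add(6, d)) (Function('Q')(N, d) = Mul(Add(6, d), Pow(Add(5, N), -1)) = Mul(Pow(Add(5, N), -1), Add(6, d)))
Mul(Mul(Function('Q')(Function('L')(-3), Function('b')(5, -2)), 15), -15) = Mul(Mul(Mul(Pow(Add(5, -1), -1), Add(6, Add(5, Mul(2, -2)))), 15), -15) = Mul(Mul(Mul(Pow(4, -1), Add(6, Add(5, -4))), 15), -15) = Mul(Mul(Mul(Rational(1, 4), Add(6, 1)), 15), -15) = Mul(Mul(Mul(Rational(1, 4), 7), 15), -15) = Mul(Mul(Rational(7, 4), 15), -15) = Mul(Rational(105, 4), -15) = Rational(-1575, 4)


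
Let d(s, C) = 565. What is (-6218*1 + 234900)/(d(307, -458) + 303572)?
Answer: 228682/304137 ≈ 0.75190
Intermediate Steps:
(-6218*1 + 234900)/(d(307, -458) + 303572) = (-6218*1 + 234900)/(565 + 303572) = (-6218 + 234900)/304137 = 228682*(1/304137) = 228682/304137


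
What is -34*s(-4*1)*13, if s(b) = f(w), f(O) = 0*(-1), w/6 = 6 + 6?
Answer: 0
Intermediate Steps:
w = 72 (w = 6*(6 + 6) = 6*12 = 72)
f(O) = 0
s(b) = 0
-34*s(-4*1)*13 = -34*0*13 = 0*13 = 0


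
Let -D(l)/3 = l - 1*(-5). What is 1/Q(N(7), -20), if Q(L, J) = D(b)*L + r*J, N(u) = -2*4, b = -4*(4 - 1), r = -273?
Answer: 1/5292 ≈ 0.00018896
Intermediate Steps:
b = -12 (b = -4*3 = -12)
N(u) = -8
D(l) = -15 - 3*l (D(l) = -3*(l - 1*(-5)) = -3*(l + 5) = -3*(5 + l) = -15 - 3*l)
Q(L, J) = -273*J + 21*L (Q(L, J) = (-15 - 3*(-12))*L - 273*J = (-15 + 36)*L - 273*J = 21*L - 273*J = -273*J + 21*L)
1/Q(N(7), -20) = 1/(-273*(-20) + 21*(-8)) = 1/(5460 - 168) = 1/5292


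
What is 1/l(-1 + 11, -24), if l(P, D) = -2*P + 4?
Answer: -1/16 ≈ -0.062500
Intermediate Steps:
l(P, D) = 4 - 2*P
1/l(-1 + 11, -24) = 1/(4 - 2*(-1 + 11)) = 1/(4 - 2*10) = 1/(4 - 20) = 1/(-16) = -1/16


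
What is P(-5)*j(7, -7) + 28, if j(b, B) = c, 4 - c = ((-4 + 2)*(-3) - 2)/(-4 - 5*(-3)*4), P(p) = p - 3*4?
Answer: -543/14 ≈ -38.786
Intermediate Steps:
P(p) = -12 + p (P(p) = p - 12 = -12 + p)
c = 55/14 (c = 4 - ((-4 + 2)*(-3) - 2)/(-4 - 5*(-3)*4) = 4 - (-2*(-3) - 2)/(-4 + 15*4) = 4 - (6 - 2)/(-4 + 60) = 4 - 4/56 = 4 - 1*1/14 = 4 - 1/14 = 55/14 ≈ 3.9286)
j(b, B) = 55/14
P(-5)*j(7, -7) + 28 = (-12 - 5)*(55/14) + 28 = -17*55/14 + 28 = -935/14 + 28 = -543/14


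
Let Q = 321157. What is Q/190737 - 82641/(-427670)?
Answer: 153111910607/81572492790 ≈ 1.8770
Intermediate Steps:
Q/190737 - 82641/(-427670) = 321157/190737 - 82641/(-427670) = 321157*(1/190737) - 82641*(-1/427670) = 321157/190737 + 82641/427670 = 153111910607/81572492790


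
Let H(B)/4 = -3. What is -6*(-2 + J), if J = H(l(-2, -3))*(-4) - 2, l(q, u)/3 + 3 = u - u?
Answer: -264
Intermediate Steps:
l(q, u) = -9 (l(q, u) = -9 + 3*(u - u) = -9 + 3*0 = -9 + 0 = -9)
H(B) = -12 (H(B) = 4*(-3) = -12)
J = 46 (J = -12*(-4) - 2 = 48 - 2 = 46)
-6*(-2 + J) = -6*(-2 + 46) = -6*44 = -264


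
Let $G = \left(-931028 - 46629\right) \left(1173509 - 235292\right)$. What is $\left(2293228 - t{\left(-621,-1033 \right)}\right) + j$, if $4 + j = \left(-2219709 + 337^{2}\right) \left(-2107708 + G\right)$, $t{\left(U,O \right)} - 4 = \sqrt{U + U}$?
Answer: $1931870658149194000 - 3 i \sqrt{138} \approx 1.9319 \cdot 10^{18} - 35.242 i$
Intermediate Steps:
$G = -917254417569$ ($G = \left(-977657\right) 938217 = -917254417569$)
$t{\left(U,O \right)} = 4 + \sqrt{2} \sqrt{U}$ ($t{\left(U,O \right)} = 4 + \sqrt{U + U} = 4 + \sqrt{2 U} = 4 + \sqrt{2} \sqrt{U}$)
$j = 1931870658146900776$ ($j = -4 + \left(-2219709 + 337^{2}\right) \left(-2107708 - 917254417569\right) = -4 + \left(-2219709 + 113569\right) \left(-917256525277\right) = -4 - -1931870658146900780 = -4 + 1931870658146900780 = 1931870658146900776$)
$\left(2293228 - t{\left(-621,-1033 \right)}\right) + j = \left(2293228 - \left(4 + \sqrt{2} \sqrt{-621}\right)\right) + 1931870658146900776 = \left(2293228 - \left(4 + \sqrt{2} \cdot 3 i \sqrt{69}\right)\right) + 1931870658146900776 = \left(2293228 - \left(4 + 3 i \sqrt{138}\right)\right) + 1931870658146900776 = \left(2293224 - 3 i \sqrt{138}\right) + 1931870658146900776 = 1931870658149194000 - 3 i \sqrt{138}$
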